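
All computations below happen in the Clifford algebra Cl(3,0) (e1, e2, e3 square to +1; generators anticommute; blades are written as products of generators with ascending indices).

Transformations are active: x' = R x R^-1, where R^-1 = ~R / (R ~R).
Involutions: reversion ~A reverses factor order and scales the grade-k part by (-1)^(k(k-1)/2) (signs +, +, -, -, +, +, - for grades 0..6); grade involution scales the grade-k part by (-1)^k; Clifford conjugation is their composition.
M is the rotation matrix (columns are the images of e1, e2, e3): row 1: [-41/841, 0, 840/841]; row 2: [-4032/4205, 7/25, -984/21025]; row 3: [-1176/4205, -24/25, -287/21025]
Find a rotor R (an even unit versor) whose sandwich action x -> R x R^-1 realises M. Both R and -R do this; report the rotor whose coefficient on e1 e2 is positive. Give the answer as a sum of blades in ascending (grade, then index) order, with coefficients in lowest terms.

Method: write R = a + b12*e1 e2 + b13*e1 e3 + b23*e2 e3 with a^2 + b12^2 + b13^2 + b23^2 = 1 (so R^-1 = ~R). Expanding the columns R e_j ~R gives tr M = 4a^2 - 1 and, from the antisymmetric part, M21 - M12 = -4a*b12, M13 - M31 = 4a*b13, M32 - M23 = -4a*b23.
Here tr M = 183/841, so a^2 = (1 + tr M)/4 = 256/841 and a = ±16/29. Taking a = 16/29: M21 - M12 = -4032/4205, M13 - M31 = 5376/4205, M32 - M23 = -768/841, giving b12 = 63/145, b13 = 84/145, b23 = 12/29, i.e. R = 16/29 + 63/145*e1 e2 + 84/145*e1 e3 + 12/29*e2 e3.
Its e1 e2 coefficient is already positive.
Answer: 16/29 + 63/145*e1 e2 + 84/145*e1 e3 + 12/29*e2 e3. Recall the cover is two-to-one: with M of trace 183/841, both preimages act alike, and the stated e1 e2 sign chooses the sheet.


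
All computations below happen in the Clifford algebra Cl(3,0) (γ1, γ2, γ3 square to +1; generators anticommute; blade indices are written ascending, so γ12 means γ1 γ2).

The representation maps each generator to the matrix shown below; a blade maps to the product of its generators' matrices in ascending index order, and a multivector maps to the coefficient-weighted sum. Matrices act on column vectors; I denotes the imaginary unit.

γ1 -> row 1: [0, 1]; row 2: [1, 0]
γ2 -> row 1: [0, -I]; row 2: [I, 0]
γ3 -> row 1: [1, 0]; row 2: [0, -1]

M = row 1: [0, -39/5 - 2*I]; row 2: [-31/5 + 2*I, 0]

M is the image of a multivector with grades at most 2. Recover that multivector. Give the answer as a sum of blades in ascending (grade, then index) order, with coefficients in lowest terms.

Method: 1, rho(γ1), rho(γ2), rho(γ3) form a trace-orthogonal basis of the 2x2 complex matrices (tr(X Y) = 2 if X = Y, else 0), so M = m0*1 + m1*rho(γ1) + m2*rho(γ2) + m3*rho(γ3) with m0 = tr(M)/2 = 0, m1 = tr(M rho(γ1))/2 = -7, m2 = tr(M rho(γ2))/2 = 2 - 4*I/5, m3 = tr(M rho(γ3))/2 = 0.
Multiplying table entries, the bivector images are rho(γ12) = I*rho(γ3), rho(γ13) = -I*rho(γ2), rho(γ23) = I*rho(γ1); with real blade coefficients the real parts of m0..m3 are the coefficients of 1, γ1, γ2, γ3 and the imaginary parts give the bivectors (γ23: Im m1, γ13: -Im m2, γ12: Im m3).
Answer: -7*γ1 + 2*γ2 + 4/5*γ13


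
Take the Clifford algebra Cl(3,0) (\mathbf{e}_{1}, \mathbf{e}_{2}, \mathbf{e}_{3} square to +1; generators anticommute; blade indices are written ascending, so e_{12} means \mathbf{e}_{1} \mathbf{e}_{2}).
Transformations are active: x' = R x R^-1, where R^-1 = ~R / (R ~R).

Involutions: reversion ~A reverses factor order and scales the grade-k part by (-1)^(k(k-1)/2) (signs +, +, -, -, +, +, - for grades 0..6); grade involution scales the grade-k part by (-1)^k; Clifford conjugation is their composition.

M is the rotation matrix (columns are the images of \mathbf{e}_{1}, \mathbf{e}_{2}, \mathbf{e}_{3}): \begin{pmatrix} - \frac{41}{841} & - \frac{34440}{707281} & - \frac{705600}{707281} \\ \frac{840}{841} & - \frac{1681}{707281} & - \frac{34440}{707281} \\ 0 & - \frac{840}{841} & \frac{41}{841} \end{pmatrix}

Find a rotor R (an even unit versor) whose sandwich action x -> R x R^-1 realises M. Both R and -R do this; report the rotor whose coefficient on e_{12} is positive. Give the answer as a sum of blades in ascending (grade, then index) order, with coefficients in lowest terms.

Method: write R = a + b12*e_{12} + b13*e_{13} + b23*e_{23} with a^2 + b12^2 + b13^2 + b23^2 = 1 (so R^-1 = ~R). Expanding the columns R e_j ~R gives tr M = 4a^2 - 1 and, from the antisymmetric part, M21 - M12 = -4a*b12, M13 - M31 = 4a*b13, M32 - M23 = -4a*b23.
Here tr M = -\frac{1681}{707281}, so a^2 = (1 + tr M)/4 = \frac{176400}{707281} and a = ±\frac{420}{841}. Taking a = \frac{420}{841}: M21 - M12 = \frac{740880}{707281}, M13 - M31 = -\frac{705600}{707281}, M32 - M23 = -\frac{672000}{707281}, giving b12 = -\frac{441}{841}, b13 = -\frac{420}{841}, b23 = \frac{400}{841}, i.e. R = \frac{420}{841} - \frac{441}{841} e_{12} - \frac{420}{841} e_{13} + \frac{400}{841} e_{23}.
Its e_{12} coefficient is negative, so report the other preimage -R.
Answer: -\frac{420}{841} + \frac{441}{841} e_{12} + \frac{420}{841} e_{13} - \frac{400}{841} e_{23}. Recall the cover is two-to-one: with M of trace -\frac{1681}{707281}, both preimages act alike, and the stated e_{12} sign chooses the sheet.


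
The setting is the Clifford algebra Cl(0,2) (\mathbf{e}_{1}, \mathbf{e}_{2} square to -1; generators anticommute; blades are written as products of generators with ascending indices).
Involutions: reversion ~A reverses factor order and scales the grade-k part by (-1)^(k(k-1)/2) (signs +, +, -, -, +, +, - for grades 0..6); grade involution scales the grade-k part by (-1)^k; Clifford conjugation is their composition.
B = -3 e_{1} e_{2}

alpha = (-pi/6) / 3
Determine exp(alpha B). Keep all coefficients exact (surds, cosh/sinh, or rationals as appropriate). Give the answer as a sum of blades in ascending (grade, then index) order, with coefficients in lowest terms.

B^2 = (-3)^2*(e_{1} e_{2})^2 = 9*(-1) = -9 (a basis 2-blade squares to minus the product of its generators' squares).
B^2 = -9 — the series telescopes trigonometrically here: l = 3, alpha*l = - \frac{\pi}{6}, so exp(alpha B) = cos(- \frac{\pi}{6}) + (sin(- \frac{\pi}{6})/3)*B = \frac{\sqrt{3}}{2} + (- \frac{1}{6})*B.
Answer: \frac{\sqrt{3}}{2} + \frac{1}{2} e_{1} e_{2}


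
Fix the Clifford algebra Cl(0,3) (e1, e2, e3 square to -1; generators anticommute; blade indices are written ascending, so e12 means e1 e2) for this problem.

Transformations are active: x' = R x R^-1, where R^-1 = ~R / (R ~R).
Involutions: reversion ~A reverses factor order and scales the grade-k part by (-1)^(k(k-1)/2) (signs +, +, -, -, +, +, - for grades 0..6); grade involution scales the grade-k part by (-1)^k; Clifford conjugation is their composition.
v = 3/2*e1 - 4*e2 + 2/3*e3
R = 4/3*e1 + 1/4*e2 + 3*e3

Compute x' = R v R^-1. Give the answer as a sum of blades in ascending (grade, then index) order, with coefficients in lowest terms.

~R = 4/3*e1 + 1/4*e2 + 3*e3, and R ~R = -1561/144, so R^-1 = ~R / (-1561/144).
R v = -3 - 137/24*e12 - 65/18*e13 + 73/6*e23
Answer: -2379/3122*e1 + 6460/1561*e2 + 4654/4683*e3


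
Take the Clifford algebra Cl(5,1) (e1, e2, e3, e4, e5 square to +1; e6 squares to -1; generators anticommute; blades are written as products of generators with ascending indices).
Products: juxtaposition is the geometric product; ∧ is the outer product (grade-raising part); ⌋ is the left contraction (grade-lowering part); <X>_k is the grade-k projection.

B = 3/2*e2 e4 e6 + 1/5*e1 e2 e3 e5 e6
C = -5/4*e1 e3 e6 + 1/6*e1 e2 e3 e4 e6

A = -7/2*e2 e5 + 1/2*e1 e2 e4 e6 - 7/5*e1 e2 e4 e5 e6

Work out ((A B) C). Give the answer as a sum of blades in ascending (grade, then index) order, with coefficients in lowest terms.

step 1: 3/4*e1 - 21/10*e1 e5 - 7/25*e3 e4 - 7/10*e1 e3 e6 - 1/10*e3 e4 e5 - 21/4*e4 e5 e6
step 2: 7/8 + 7/60*e2 e4 - 15/16*e3 e6 + 7/150*e1 e2 e6 - 7/20*e1 e4 e6 + 21/8*e3 e5 e6 - 7/8*e1 e2 e3 e5 + 1/60*e1 e2 e5 e6 - 105/16*e1 e3 e4 e5 - 1/8*e1 e4 e5 e6 + 1/8*e2 e3 e4 e6 - 7/20*e2 e3 e4 e5 e6
Answer: 7/8 + 7/60*e2 e4 - 15/16*e3 e6 + 7/150*e1 e2 e6 - 7/20*e1 e4 e6 + 21/8*e3 e5 e6 - 7/8*e1 e2 e3 e5 + 1/60*e1 e2 e5 e6 - 105/16*e1 e3 e4 e5 - 1/8*e1 e4 e5 e6 + 1/8*e2 e3 e4 e6 - 7/20*e2 e3 e4 e5 e6


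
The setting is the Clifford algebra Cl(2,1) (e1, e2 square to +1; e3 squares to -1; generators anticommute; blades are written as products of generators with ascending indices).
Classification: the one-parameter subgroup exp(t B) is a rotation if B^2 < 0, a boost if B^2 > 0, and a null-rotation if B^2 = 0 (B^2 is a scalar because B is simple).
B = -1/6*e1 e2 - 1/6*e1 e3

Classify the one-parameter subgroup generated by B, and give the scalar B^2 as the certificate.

B^2 term by term: the squares give (-1/6)^2*(e1 e2)^2 + (-1/6)^2*(e1 e3)^2 = 1/36*(-1) + 1/36*(+1) = 0 (each basis 2-blade squares to minus the product of its generators' squares); cross terms between blades sharing an index anticommute and cancel. So B^2 = 0.
Answer: null-rotation, certificate B^2 = 0. Why this suffices: the scalar 0 survives any versor conjugation, so its sign alone determines the class however B is presented.


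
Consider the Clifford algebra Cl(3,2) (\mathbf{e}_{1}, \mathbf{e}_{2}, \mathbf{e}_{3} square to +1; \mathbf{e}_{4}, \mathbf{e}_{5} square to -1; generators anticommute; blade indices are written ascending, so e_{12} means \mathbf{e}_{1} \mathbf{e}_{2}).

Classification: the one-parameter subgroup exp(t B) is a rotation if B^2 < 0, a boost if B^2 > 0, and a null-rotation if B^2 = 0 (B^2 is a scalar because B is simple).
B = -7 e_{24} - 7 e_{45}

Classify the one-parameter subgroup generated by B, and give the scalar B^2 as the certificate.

B^2 term by term: the squares give (-7)^2*(e_{24})^2 + (-7)^2*(e_{45})^2 = 49*(+1) + 49*(-1) = 0 (each basis 2-blade squares to minus the product of its generators' squares); cross terms between blades sharing an index anticommute and cancel. So B^2 = 0.
Answer: null-rotation, certificate B^2 = 0. Because 0 is invariant under every versor sandwich, the classification follows from its sign alone.


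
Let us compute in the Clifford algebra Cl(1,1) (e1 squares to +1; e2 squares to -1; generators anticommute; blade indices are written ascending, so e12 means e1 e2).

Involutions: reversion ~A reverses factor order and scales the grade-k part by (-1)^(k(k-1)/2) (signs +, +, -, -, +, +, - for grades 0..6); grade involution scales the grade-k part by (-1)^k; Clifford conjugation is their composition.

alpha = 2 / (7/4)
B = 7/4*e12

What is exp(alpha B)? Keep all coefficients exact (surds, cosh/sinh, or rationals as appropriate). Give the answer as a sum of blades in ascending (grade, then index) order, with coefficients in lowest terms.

B^2 = (7/4)^2*(e12)^2 = 49/16*(+1) = 49/16 (a basis 2-blade squares to minus the product of its generators' squares).
B^2 = 49/16 — B^2 > 0, so the exponential closes hyperbolically: l = 7/4, alpha*l = 2, so exp(alpha B) = cosh(2) + (sinh(2)/(7/4))*B = cosh(2) + (4*sinh(2)/7)*B.
Answer: cosh(2) + sinh(2)*e12


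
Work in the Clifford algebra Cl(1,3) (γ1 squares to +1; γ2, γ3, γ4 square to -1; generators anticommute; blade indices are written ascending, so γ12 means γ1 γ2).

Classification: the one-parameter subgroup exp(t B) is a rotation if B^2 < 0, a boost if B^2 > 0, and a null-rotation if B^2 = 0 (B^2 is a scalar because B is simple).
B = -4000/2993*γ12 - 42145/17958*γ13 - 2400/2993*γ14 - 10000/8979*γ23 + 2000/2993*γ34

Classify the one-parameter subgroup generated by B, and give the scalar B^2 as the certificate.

B^2 term by term: the squares give (-4000/2993)^2*(γ12)^2 + (-42145/17958)^2*(γ13)^2 + (-2400/2993)^2*(γ14)^2 + (-10000/8979)^2*(γ23)^2 + (2000/2993)^2*(γ34)^2 = 16000000/8958049*(+1) + 1776201025/322489764*(+1) + 5760000/8958049*(+1) + 100000000/80622441*(-1) + 4000000/8958049*(-1) = 25/4 (each basis 2-blade squares to minus the product of its generators' squares); cross terms between blades sharing an index anticommute and cancel; the commuting (index-disjoint) pairs give grade-4 terms 2*c*c'*(blade product), which cancel blade by blade — γ1234: -16000000/8958049 + 16000000/8958049 = 0 — confirming B is simple. So B^2 = 25/4.
Answer: boost, certificate B^2 = 25/4. One invariant decides it: the square 25/4 survives every conjugation, and its sign is exactly the classification.


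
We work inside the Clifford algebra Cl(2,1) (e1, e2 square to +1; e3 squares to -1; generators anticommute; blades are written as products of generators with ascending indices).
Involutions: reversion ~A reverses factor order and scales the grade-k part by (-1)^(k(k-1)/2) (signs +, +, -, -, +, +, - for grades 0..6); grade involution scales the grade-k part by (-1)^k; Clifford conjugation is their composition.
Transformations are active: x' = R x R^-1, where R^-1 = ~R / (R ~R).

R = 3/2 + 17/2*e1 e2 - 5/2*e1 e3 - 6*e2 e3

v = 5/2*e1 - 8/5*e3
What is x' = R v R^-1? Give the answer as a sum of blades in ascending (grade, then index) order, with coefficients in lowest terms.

~R = 3/2 - 17/2*e1 e2 + 5/2*e1 e3 + 6*e2 e3, and R ~R = 129/4, so R^-1 = ~R / (129/4).
R v = -1/4*e1 - 617/20*e2 + 77/20*e3 - 143/5*e1 e2 e3
Answer: -5661/430*e1 + 1009/645*e2 - 8461/645*e3


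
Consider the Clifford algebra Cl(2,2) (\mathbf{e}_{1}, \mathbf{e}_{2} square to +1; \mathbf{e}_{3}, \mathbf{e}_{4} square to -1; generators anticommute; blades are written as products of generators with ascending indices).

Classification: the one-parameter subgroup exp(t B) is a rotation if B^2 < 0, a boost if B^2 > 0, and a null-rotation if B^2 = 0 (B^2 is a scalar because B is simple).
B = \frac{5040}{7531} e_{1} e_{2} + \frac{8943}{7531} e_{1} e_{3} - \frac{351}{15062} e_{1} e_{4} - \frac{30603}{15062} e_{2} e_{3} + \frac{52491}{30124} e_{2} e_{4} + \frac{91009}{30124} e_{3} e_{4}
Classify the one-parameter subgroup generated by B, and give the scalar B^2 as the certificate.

B^2 term by term: the squares give (\frac{5040}{7531})^2*(e_{1} e_{2})^2 + (\frac{8943}{7531})^2*(e_{1} e_{3})^2 + (-\frac{351}{15062})^2*(e_{1} e_{4})^2 + (-\frac{30603}{15062})^2*(e_{2} e_{3})^2 + (\frac{52491}{30124})^2*(e_{2} e_{4})^2 + (\frac{91009}{30124})^2*(e_{3} e_{4})^2 = \frac{25401600}{56715961}*(-1) + \frac{79977249}{56715961}*(+1) + \frac{123201}{226863844}*(+1) + \frac{936543609}{226863844}*(+1) + \frac{2755305081}{907455376}*(+1) + \frac{8282638081}{907455376}*(-1) = -1 (each basis 2-blade squares to minus the product of its generators' squares); cross terms between blades sharing an index anticommute and cancel; the commuting (index-disjoint) pairs give grade-4 terms 2*c*c'*(blade product), which cancel blade by blade — e_{1} e_{2} e_{3} e_{4}: \frac{229342680}{56715961} - \frac{469427013}{113431922} + \frac{10741653}{113431922} = 0 — confirming B is simple. So B^2 = -1.
Answer: rotation, certificate B^2 = -1. Certificate logic: -1 is a conjugation-invariant scalar, so its sign fixes rotation versus boost versus null-rotation outright.


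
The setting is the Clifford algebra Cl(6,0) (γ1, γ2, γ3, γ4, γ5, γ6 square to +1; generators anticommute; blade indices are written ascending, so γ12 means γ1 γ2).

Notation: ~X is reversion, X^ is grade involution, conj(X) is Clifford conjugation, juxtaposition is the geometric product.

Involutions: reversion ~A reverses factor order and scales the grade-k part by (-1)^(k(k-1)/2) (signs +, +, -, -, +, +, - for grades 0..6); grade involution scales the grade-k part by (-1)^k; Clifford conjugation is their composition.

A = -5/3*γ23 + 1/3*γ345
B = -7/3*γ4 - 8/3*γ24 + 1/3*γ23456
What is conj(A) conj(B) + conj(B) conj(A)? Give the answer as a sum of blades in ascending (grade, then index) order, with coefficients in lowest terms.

first term: -1/9*γ26 - 40/9*γ34 - 7/9*γ35 + 35/9*γ234 + 8/9*γ235 + 5/9*γ456
second term: -1/9*γ26 + 40/9*γ34 - 7/9*γ35 + 35/9*γ234 - 8/9*γ235 + 5/9*γ456
Answer: -2/9*γ26 - 14/9*γ35 + 70/9*γ234 + 10/9*γ456


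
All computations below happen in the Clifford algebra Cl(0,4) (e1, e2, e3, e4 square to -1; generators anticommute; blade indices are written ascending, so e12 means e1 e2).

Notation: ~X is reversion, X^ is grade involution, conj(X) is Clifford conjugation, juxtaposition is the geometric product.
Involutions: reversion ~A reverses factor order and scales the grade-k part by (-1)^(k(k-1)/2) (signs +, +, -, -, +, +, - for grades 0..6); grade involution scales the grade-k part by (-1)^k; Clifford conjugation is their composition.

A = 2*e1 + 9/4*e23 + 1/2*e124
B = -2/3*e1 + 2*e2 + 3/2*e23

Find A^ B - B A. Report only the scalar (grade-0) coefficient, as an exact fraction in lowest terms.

first term: -113/24 + 9/2*e3 - 4*e12 - e14 - 1/3*e24 - 9/2*e123 + 3/4*e134
second term: -49/24 - 9/2*e3 - 4*e12 + e14 + 1/3*e24 + 3/2*e123 + 3/4*e134
Answer: -8/3


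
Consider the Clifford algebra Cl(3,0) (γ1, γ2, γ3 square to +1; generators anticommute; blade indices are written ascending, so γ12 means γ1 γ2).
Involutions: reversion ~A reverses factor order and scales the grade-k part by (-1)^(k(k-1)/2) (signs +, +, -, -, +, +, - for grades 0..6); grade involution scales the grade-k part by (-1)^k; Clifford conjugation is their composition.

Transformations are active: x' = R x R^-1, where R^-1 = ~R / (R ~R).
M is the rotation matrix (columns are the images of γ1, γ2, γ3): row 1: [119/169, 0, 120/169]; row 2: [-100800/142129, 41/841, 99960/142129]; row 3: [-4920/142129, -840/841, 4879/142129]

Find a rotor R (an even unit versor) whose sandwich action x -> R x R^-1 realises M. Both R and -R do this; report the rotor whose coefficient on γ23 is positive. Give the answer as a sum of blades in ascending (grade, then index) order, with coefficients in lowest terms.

Method: write R = a + b12*γ12 + b13*γ13 + b23*γ23 with a^2 + b12^2 + b13^2 + b23^2 = 1 (so R^-1 = ~R). Expanding the columns R e_j ~R gives tr M = 4a^2 - 1 and, from the antisymmetric part, M21 - M12 = -4a*b12, M13 - M31 = 4a*b13, M32 - M23 = -4a*b23.
Here tr M = 111887/142129, so a^2 = (1 + tr M)/4 = 63504/142129 and a = ±252/377. Taking a = 252/377: M21 - M12 = -100800/142129, M13 - M31 = 105840/142129, M32 - M23 = -241920/142129, giving b12 = 100/377, b13 = 105/377, b23 = 240/377, i.e. R = 252/377 + 100/377*γ12 + 105/377*γ13 + 240/377*γ23.
Its γ23 coefficient is already positive.
Answer: 252/377 + 100/377*γ12 + 105/377*γ13 + 240/377*γ23. Key observation: the double cover Spin(3) -> SO(3) sends R and -R to the same matrix (trace 111887/142129 here), so the stated sign of the γ23 coefficient is what selects one sheet.


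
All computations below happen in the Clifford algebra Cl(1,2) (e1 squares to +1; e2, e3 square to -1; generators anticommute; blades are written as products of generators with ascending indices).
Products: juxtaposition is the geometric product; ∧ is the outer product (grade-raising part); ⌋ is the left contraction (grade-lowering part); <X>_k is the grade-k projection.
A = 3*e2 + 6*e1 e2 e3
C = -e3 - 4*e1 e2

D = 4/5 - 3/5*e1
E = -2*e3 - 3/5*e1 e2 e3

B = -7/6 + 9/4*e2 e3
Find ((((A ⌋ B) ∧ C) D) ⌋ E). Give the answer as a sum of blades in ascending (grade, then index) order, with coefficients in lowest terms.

step 1: -27/4*e3
step 2: 27*e1 e2 e3
step 3: -81/5*e2 e3 + 108/5*e1 e2 e3
step 4: 324/25 - 243/25*e1
Answer: 324/25 - 243/25*e1


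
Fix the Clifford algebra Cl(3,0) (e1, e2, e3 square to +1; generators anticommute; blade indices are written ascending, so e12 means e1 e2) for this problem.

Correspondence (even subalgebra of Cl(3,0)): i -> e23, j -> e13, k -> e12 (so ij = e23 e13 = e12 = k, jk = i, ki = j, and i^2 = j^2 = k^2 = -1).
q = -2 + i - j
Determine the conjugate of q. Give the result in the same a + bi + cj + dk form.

In blades: q = -2 - e13 + e23.
Quaternion conjugation is reversion on the even subalgebra: the scalar is fixed and every grade-2 blade flips sign, giving -2 + e13 - e23; translating back:
Answer: -2 - i + j


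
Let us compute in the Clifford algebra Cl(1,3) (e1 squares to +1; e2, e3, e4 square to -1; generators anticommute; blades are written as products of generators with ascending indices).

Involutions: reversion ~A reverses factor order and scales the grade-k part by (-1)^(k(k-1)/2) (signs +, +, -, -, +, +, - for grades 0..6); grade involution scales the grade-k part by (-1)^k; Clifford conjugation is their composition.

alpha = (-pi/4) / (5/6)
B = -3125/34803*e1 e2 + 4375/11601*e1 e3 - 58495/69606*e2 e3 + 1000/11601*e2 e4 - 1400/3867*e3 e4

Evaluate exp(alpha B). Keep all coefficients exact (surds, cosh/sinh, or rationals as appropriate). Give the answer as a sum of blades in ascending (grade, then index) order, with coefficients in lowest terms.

B^2 term by term: the squares give (-3125/34803)^2*(e1 e2)^2 + (4375/11601)^2*(e1 e3)^2 + (-58495/69606)^2*(e2 e3)^2 + (1000/11601)^2*(e2 e4)^2 + (-1400/3867)^2*(e3 e4)^2 = 9765625/1211248809*(+1) + 19140625/134583201*(+1) + 3421665025/4844995236*(-1) + 1000000/134583201*(-1) + 1960000/14953689*(-1) = -25/36 (each basis 2-blade squares to minus the product of its generators' squares); cross terms between blades sharing an index anticommute and cancel; the commuting (index-disjoint) pairs give grade-4 terms 2*c*c'*(blade product), which cancel blade by blade — e1 e2 e3 e4: 8750000/134583201 - 8750000/134583201 = 0 — confirming B is simple. So B^2 = -25/36.
B^2 = -25/36 — the series telescopes trigonometrically here: l = 5/6, alpha*l = -pi/4, so exp(alpha B) = cos(-pi/4) + (sin(-pi/4)/(5/6))*B = sqrt(2)/2 + (-3*sqrt(2)/5)*B.
Answer: sqrt(2)/2 + 625*sqrt(2)/11601*e1 e2 - 875*sqrt(2)/3867*e1 e3 + 11699*sqrt(2)/23202*e2 e3 - 200*sqrt(2)/3867*e2 e4 + 280*sqrt(2)/1289*e3 e4


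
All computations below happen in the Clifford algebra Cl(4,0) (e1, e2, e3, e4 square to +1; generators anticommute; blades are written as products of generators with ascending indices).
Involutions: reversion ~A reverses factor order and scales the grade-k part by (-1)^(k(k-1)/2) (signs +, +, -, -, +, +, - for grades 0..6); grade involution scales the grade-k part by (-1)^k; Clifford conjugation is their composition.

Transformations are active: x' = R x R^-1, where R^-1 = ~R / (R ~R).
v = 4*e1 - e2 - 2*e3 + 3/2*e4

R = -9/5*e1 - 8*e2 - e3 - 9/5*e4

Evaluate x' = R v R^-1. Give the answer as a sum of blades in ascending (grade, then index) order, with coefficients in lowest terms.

~R = -9/5*e1 - 8*e2 - e3 - 9/5*e4, and R ~R = 1787/25, so R^-1 = ~R / (1787/25).
R v = 1/10 + 169/5*e1 e2 + 38/5*e1 e3 + 9/2*e1 e4 + 15*e2 e3 - 69/5*e2 e4 - 51/10*e3 e4
Answer: -7157/1787*e1 + 1747/1787*e2 + 3569/1787*e3 - 5379/3574*e4


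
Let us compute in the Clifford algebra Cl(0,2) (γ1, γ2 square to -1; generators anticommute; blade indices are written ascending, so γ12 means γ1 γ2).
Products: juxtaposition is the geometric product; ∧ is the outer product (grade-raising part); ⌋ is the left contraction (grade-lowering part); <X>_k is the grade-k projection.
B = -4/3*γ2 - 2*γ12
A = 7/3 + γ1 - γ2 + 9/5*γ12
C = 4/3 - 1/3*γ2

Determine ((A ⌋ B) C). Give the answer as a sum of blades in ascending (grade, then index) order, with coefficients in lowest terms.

step 1: 34/15 + 2*γ1 - 10/9*γ2 - 14/3*γ12
step 2: 358/135 + 10/9*γ1 - 302/135*γ2 - 62/9*γ12
Answer: 358/135 + 10/9*γ1 - 302/135*γ2 - 62/9*γ12


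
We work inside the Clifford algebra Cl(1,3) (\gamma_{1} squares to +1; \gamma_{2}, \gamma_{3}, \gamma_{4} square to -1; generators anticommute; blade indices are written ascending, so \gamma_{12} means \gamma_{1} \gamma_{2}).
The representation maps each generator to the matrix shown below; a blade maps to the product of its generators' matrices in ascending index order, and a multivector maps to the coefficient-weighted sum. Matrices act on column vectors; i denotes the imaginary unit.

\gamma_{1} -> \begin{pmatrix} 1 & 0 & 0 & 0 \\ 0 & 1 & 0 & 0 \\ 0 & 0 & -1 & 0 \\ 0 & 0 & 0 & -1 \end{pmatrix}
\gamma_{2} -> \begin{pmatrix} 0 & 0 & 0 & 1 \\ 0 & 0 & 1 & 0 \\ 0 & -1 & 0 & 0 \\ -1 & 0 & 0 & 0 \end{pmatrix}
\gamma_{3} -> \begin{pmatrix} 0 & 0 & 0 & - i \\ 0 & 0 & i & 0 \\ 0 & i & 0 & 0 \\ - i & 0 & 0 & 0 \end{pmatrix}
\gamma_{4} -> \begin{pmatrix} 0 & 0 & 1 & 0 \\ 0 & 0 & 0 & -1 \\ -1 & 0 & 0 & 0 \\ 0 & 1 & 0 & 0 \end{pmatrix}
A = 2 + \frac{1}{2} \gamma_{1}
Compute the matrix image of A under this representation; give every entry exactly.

M = (2)*1 + (\frac{1}{2})*rho(\gamma_{1}), summed entrywise (1 is the identity matrix):
Answer: \begin{pmatrix} \frac{5}{2} & 0 & 0 & 0 \\ 0 & \frac{5}{2} & 0 & 0 \\ 0 & 0 & \frac{3}{2} & 0 \\ 0 & 0 & 0 & \frac{3}{2} \end{pmatrix}


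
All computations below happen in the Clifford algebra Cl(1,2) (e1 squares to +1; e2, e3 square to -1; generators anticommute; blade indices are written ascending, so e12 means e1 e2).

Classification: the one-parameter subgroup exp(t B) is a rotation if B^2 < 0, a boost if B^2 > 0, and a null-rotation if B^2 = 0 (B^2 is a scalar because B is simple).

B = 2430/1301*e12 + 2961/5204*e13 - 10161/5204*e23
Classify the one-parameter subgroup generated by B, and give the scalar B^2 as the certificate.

B^2 term by term: the squares give (2430/1301)^2*(e12)^2 + (2961/5204)^2*(e13)^2 + (-10161/5204)^2*(e23)^2 = 5904900/1692601*(+1) + 8767521/27081616*(+1) + 103245921/27081616*(-1) = 0 (each basis 2-blade squares to minus the product of its generators' squares); cross terms between blades sharing an index anticommute and cancel. So B^2 = 0.
Answer: null-rotation, certificate B^2 = 0. Note: conjugating B changes its blade decomposition but never the scalar B^2 = 0, whose sign settles the classification.


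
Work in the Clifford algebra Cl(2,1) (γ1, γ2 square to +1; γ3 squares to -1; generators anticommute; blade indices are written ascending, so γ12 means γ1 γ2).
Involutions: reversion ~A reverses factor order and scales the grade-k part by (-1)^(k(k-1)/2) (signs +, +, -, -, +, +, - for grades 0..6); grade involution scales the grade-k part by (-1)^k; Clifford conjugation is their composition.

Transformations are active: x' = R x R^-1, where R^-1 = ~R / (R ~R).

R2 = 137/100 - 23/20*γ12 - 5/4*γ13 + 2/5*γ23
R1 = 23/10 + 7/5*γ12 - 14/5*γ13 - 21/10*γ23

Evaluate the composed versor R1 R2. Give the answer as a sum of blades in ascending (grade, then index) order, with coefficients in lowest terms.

Distribute over the terms of R1 (each basis-blade product reordered to ascending indices, repeated generators contracted through their squares):
(23/10) R2 = 3151/1000 - 529/200*γ12 - 23/8*γ13 + 23/25*γ23
(7/5*γ12) R2 = 161/100 + 959/500*γ12 + 14/25*γ13 + 7/4*γ23
(-14/5*γ13) R2 = 7/2 - 28/25*γ12 - 959/250*γ13 + 161/50*γ23
(-21/10*γ23) R2 = -21/25 - 21/8*γ12 - 483/200*γ13 - 2877/1000*γ23
Summing the partial products and collecting blades:
Answer: 7421/1000 - 559/125*γ12 - 4283/500*γ13 + 3013/1000*γ23


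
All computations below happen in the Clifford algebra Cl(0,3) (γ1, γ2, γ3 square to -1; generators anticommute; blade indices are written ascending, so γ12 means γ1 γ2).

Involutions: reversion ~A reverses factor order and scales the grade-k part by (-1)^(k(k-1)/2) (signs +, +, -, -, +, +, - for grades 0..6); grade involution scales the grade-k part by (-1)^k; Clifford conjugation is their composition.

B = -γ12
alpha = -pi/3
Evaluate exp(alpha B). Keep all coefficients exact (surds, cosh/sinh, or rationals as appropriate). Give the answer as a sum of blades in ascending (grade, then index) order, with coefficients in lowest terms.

B^2 = (-1)^2*(γ12)^2 = 1*(-1) = -1 (a basis 2-blade squares to minus the product of its generators' squares).
B^2 = -1 — a negative square means the series sums to a rotation: l = 1, alpha*l = -pi/3, so exp(alpha B) = cos(-pi/3) + (sin(-pi/3)/1)*B = 1/2 + (-sqrt(3)/2)*B.
Answer: 1/2 + sqrt(3)/2*γ12


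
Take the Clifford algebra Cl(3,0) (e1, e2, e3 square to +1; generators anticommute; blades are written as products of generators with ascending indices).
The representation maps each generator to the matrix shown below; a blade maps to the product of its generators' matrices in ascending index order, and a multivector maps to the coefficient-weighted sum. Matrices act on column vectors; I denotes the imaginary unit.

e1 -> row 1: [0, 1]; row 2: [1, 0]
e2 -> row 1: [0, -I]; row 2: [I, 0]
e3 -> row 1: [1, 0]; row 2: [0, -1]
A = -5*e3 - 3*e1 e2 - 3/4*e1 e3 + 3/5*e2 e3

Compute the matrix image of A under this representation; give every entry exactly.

Bivector images (products of the table entries): rho(e1 e2) = rho(e1)rho(e2) = row 1: [I, 0]; row 2: [0, -I]; rho(e1 e3) = rho(e1)rho(e3) = row 1: [0, -1]; row 2: [1, 0]; rho(e2 e3) = rho(e2)rho(e3) = row 1: [0, I]; row 2: [I, 0].
M = (-5)*rho(e3) + (-3)*rho(e1 e2) + (-3/4)*rho(e1 e3) + (3/5)*rho(e2 e3), summed entrywise:
Answer: row 1: [-5 - 3*I, 3/4 + 3*I/5]; row 2: [-3/4 + 3*I/5, 5 + 3*I]


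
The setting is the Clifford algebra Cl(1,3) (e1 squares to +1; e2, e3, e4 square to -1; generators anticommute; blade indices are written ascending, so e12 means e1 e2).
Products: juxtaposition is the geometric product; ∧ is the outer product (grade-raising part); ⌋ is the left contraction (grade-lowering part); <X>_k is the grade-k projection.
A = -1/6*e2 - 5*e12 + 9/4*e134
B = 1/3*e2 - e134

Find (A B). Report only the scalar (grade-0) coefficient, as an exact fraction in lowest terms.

step 1: 83/36 + 5/3*e1 - 5*e234 + 7/12*e1234
Answer: 83/36


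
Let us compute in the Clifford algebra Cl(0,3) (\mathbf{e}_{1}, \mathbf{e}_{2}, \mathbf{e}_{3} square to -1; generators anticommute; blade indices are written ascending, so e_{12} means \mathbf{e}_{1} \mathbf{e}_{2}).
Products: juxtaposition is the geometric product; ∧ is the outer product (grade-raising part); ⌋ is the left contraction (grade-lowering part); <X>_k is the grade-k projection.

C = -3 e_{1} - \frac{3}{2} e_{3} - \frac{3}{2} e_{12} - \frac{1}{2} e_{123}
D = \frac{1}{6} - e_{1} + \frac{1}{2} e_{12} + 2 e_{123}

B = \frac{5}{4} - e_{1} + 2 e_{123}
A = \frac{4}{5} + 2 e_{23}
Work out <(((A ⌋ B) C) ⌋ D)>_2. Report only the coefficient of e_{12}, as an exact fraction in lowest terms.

step 1: 1 - \frac{24}{5} e_{1} + \frac{8}{5} e_{123}
step 2: -\frac{76}{5} - 3 e_{1} - \frac{36}{5} e_{2} + \frac{9}{10} e_{3} + \frac{9}{10} e_{12} + \frac{36}{5} e_{13} + \frac{12}{5} e_{23} - \frac{1}{2} e_{123}
step 3: -\frac{419}{60} + \frac{34}{5} e_{1} + \frac{159}{10} e_{2} - \frac{9}{5} e_{3} - \frac{47}{5} e_{12} - \frac{72}{5} e_{13} + 6 e_{23} - \frac{152}{5} e_{123}
step 4: -\frac{47}{5} e_{12} - \frac{72}{5} e_{13} + 6 e_{23}
Answer: -\frac{47}{5}


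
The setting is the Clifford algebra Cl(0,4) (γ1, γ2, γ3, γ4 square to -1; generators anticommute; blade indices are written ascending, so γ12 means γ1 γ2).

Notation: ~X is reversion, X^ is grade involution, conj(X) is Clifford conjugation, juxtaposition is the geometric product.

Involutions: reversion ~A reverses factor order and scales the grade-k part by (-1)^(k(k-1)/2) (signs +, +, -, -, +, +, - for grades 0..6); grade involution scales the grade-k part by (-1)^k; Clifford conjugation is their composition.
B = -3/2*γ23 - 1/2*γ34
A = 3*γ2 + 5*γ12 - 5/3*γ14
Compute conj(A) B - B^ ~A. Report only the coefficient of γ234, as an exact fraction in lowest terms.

first term: -9/2*γ3 - 25/3*γ13 + 3/2*γ234
second term: -9/2*γ3 + 25/3*γ13 - 3/2*γ234
Answer: 3


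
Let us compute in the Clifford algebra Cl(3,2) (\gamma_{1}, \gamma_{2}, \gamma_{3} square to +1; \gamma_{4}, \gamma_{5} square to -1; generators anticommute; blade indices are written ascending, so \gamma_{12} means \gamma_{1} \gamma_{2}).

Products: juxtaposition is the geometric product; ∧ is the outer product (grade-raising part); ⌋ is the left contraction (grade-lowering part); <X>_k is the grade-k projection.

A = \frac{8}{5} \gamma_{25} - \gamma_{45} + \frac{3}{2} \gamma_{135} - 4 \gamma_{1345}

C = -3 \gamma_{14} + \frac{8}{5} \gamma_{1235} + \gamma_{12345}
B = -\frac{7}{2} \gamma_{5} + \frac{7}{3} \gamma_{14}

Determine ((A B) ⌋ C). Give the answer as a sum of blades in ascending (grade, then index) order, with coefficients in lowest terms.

step 1: \frac{28}{5} \gamma_{2} - \frac{7}{2} \gamma_{4} + \frac{21}{4} \gamma_{13} - \frac{7}{3} \gamma_{15} + \frac{28}{3} \gamma_{35} - 14 \gamma_{134} - \frac{7}{2} \gamma_{345} - \frac{56}{15} \gamma_{1245}
step 2: \frac{21}{2} \gamma_{1} - \frac{56}{15} \gamma_{3} + \frac{553}{30} \gamma_{12} - \frac{56}{15} \gamma_{23} - \frac{28}{5} \gamma_{25} - \frac{28}{3} \gamma_{124} - \frac{224}{25} \gamma_{135} + \frac{7}{3} \gamma_{234} + \frac{21}{4} \gamma_{245} - \frac{7}{2} \gamma_{1235} - \frac{28}{5} \gamma_{1345}
Answer: \frac{21}{2} \gamma_{1} - \frac{56}{15} \gamma_{3} + \frac{553}{30} \gamma_{12} - \frac{56}{15} \gamma_{23} - \frac{28}{5} \gamma_{25} - \frac{28}{3} \gamma_{124} - \frac{224}{25} \gamma_{135} + \frac{7}{3} \gamma_{234} + \frac{21}{4} \gamma_{245} - \frac{7}{2} \gamma_{1235} - \frac{28}{5} \gamma_{1345}


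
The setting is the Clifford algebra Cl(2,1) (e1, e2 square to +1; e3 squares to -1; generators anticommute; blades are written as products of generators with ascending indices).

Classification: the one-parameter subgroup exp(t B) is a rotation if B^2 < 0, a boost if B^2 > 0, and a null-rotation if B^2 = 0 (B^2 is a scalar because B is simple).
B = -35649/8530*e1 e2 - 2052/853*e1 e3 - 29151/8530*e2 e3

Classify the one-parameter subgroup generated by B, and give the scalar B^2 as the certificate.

B^2 term by term: the squares give (-35649/8530)^2*(e1 e2)^2 + (-2052/853)^2*(e1 e3)^2 + (-29151/8530)^2*(e2 e3)^2 = 1270851201/72760900*(-1) + 4210704/727609*(+1) + 849780801/72760900*(+1) = 0 (each basis 2-blade squares to minus the product of its generators' squares); cross terms between blades sharing an index anticommute and cancel. So B^2 = 0.
Answer: null-rotation, certificate B^2 = 0. One invariant decides it: the square 0 survives every conjugation, and its sign is exactly the classification.


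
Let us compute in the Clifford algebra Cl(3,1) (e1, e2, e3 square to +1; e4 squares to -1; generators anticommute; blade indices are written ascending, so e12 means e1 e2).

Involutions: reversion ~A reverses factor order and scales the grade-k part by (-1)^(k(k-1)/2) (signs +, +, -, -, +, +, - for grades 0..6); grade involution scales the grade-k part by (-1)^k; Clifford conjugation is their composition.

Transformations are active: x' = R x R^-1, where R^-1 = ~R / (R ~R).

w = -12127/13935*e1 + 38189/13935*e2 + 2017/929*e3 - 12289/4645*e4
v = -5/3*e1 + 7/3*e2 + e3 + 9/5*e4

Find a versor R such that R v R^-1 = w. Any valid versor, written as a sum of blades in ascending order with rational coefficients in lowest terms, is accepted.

A norm check does it: q(v) = q(w) = 1346/225, hence R = v + w = -11784/4645*e1 + 23568/4645*e2 + 2946/929*e3 - 3928/4645*e4 realises the map — parallel part kept, (v - w)/2 negated, v carried to w.
Answer: -11784/4645*e1 + 23568/4645*e2 + 2946/929*e3 - 3928/4645*e4


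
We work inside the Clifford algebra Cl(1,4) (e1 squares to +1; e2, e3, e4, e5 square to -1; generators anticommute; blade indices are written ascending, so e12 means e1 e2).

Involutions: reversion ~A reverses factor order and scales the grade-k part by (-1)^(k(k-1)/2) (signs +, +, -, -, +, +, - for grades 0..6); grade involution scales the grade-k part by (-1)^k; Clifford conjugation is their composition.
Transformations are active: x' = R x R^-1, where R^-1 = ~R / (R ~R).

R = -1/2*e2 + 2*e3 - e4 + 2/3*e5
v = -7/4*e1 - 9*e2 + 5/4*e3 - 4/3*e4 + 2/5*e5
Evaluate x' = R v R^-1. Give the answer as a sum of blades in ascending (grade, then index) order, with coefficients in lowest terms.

~R = -1/2*e2 + 2*e3 - e4 + 2/3*e5, and R ~R = -205/36, so R^-1 = ~R / (-205/36).
R v = -43/5 - 7/8*e12 + 7/2*e13 - 7/4*e14 + 7/6*e15 + 139/8*e23 - 25/3*e24 + 29/5*e25 - 17/12*e34 - 1/30*e35 + 22/45*e45
Answer: 7/4*e1 + 7677/1025*e2 + 19643/4100*e3 - 5188/3075*e4 + 1654/1025*e5


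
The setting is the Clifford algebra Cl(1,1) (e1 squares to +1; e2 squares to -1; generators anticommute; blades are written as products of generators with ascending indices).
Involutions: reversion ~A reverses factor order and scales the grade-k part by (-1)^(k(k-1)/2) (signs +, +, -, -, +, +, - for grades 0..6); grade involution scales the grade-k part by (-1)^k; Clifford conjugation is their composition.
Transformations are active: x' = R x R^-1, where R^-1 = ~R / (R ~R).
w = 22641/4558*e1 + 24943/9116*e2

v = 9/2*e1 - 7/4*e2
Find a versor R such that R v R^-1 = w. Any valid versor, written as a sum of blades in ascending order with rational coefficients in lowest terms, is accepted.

Key observation: q(v) = q(w) = 275/16 (sandwiches preserve the norm), so R = v + w = 21576/2279*e1 + 4495/4558*e2 works whenever it is invertible — the component of v along it is kept and (v - w)/2 reverses, sending v to w.
Answer: 21576/2279*e1 + 4495/4558*e2


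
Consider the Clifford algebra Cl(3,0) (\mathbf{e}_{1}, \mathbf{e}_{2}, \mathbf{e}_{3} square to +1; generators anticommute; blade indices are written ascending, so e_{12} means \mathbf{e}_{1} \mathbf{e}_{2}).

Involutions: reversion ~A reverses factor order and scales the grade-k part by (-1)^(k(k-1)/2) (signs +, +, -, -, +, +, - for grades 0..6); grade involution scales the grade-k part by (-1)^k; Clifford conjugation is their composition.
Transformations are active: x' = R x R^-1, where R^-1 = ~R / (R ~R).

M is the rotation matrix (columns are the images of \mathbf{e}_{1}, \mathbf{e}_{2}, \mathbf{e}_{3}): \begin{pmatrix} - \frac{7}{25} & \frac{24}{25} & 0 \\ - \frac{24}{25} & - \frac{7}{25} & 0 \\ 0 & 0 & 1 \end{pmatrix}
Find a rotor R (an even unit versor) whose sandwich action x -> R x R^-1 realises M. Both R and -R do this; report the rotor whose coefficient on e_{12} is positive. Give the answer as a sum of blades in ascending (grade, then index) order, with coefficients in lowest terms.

Method: write R = a + b12*e_{12} + b13*e_{13} + b23*e_{23} with a^2 + b12^2 + b13^2 + b23^2 = 1 (so R^-1 = ~R). Expanding the columns R e_j ~R gives tr M = 4a^2 - 1 and, from the antisymmetric part, M21 - M12 = -4a*b12, M13 - M31 = 4a*b13, M32 - M23 = -4a*b23.
Here tr M = \frac{11}{25}, so a^2 = (1 + tr M)/4 = \frac{9}{25} and a = ±\frac{3}{5}. Taking a = \frac{3}{5}: M21 - M12 = -\frac{48}{25}, M13 - M31 = 0, M32 - M23 = 0, giving b12 = \frac{4}{5}, b13 = 0, b23 = 0, i.e. R = \frac{3}{5} + \frac{4}{5} e_{12}.
Its e_{12} coefficient is already positive.
Answer: \frac{3}{5} + \frac{4}{5} e_{12}. Uniqueness: Spin(3) -> SO(3) maps R and -R to the same rotation of trace \frac{11}{25}; fixing the sign of the e_{12} coefficient removes the ambiguity.


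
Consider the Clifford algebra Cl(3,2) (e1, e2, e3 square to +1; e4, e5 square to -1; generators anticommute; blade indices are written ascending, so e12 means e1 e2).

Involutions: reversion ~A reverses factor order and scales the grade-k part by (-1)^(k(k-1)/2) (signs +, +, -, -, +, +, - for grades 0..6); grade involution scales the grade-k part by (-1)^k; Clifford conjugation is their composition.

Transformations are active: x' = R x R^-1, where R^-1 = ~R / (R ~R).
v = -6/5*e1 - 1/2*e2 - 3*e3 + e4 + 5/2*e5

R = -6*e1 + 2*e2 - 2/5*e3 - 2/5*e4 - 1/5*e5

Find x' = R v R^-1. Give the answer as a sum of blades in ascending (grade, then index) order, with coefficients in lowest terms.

~R = -6*e1 + 2*e2 - 2/5*e3 - 2/5*e4 - 1/5*e5, and R ~R = 999/25, so R^-1 = ~R / (999/25).
R v = 83/10 + 27/5*e12 + 438/25*e13 - 162/25*e14 - 381/25*e15 - 31/5*e23 + 9/5*e24 + 49/10*e25 - 8/5*e34 - 8/5*e35 - 4/5*e45
Answer: -2152/1665*e1 + 2659/1998*e2 + 2831/999*e3 - 1165/999*e4 - 5161/1998*e5


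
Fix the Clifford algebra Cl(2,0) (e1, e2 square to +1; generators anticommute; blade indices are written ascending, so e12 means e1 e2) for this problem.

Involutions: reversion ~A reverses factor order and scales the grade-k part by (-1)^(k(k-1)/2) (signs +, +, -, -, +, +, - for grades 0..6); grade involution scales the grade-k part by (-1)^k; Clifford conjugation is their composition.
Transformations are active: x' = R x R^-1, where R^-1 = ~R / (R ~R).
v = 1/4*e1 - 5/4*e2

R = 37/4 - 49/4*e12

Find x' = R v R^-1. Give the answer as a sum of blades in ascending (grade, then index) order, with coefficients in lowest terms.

~R = 37/4 + 49/4*e12, and R ~R = 1885/8, so R^-1 = ~R / (1885/8).
R v = 141/8*e1 - 17/2*e2
Answer: 8549/7540*e1 + 4393/7540*e2
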